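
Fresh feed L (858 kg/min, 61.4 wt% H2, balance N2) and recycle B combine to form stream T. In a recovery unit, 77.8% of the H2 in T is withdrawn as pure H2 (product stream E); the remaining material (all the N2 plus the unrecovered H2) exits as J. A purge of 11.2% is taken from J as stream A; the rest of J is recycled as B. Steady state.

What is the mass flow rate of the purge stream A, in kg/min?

347.5 kg/min

N2 enters only via L and leaves only via the purge: 858×0.386 = 0.112×(N2 in J), and the recovery unit passes all N2, so N2 in T = N2 in J = 2957 kg/min.
H2 in T: m_A = 858×0.614 + (1−0.112)·(1−0.778)·m_A, so m_A = 526.81/0.8029 = 656.17 kg/min.
J = (1−0.778)×656.17 + 2957 = 3102.7 kg/min.
Purge A = 0.112×3102.7 = 347.5 kg/min.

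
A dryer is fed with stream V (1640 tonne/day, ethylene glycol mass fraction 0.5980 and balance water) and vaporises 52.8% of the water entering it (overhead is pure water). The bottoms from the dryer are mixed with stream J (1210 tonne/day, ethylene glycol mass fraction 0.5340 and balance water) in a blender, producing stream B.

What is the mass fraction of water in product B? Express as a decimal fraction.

Vapour removed = 0.528×0.402×1640 = 348.1 tonne/day; concentrate = 1291.9 tonne/day.
water reaching the mixer = 311.18 (from concentrate) + 1210×0.466 = 875.04 tonne/day.
Product flow = 1291.9 + 1210 = 2501.9 tonne/day; water fraction = 0.3498.

0.3498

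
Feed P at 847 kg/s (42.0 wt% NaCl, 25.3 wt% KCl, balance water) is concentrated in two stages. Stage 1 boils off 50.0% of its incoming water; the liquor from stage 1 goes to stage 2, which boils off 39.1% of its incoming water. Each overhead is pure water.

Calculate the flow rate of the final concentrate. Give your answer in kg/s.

water in feed = 847×0.327 = 276.97 kg/s.
After stage 1: water left = (1−0.500)×276.97 = 138.48; stream total = 708.52 kg/s.
After stage 2: water left = (1−0.391)×138.48 = 84.337; final concentrate = 654.37 kg/s.

654.4 kg/s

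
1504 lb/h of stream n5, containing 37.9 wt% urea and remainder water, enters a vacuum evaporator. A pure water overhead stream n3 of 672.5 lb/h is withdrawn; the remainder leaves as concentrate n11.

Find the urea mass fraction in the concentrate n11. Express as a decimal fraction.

0.6855

urea is not removed: 1504×0.379 = 570.02 lb/h of urea enters n11.
Concentrate = 1504 − 672.5 = 831.5 lb/h.
Mass fraction = 570.02/831.5 = 0.6855.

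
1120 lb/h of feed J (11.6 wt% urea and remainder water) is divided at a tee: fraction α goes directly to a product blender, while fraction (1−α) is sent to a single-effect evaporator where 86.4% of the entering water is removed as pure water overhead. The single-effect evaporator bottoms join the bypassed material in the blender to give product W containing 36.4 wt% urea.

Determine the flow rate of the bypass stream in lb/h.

120.9 lb/h

All 1120×0.116 = 129.92 lb/h of urea reaches W, so W = 129.92/0.364 = 356.92 lb/h and vapour = 763.08 lb/h.
The evaporator receives (1−α)·1120 of feed at 0.884 water and removes 0.864 of that water:
0.864×0.884×(1−α)×1120 = 763.08
(1−α) = 763.08/855.43 = 0.8920;  α = 0.1080.
Bypass flow = 0.1080×1120 = 120.92 lb/h.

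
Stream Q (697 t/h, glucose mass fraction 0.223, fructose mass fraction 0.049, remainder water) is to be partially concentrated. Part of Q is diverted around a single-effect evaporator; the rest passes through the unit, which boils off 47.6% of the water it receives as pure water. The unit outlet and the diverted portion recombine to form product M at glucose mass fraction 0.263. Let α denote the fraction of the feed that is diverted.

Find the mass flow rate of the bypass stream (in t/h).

All 697×0.223 = 155.43 t/h of glucose reaches M, so M = 155.43/0.263 = 590.99 t/h and vapour = 106.01 t/h.
The evaporator receives (1−α)·697 of feed at 0.728 water and removes 0.476 of that water:
0.476×0.728×(1−α)×697 = 106.01
(1−α) = 106.01/241.53 = 0.4389;  α = 0.5611.
Bypass flow = 0.5611×697 = 391.09 t/h.

391.1 t/h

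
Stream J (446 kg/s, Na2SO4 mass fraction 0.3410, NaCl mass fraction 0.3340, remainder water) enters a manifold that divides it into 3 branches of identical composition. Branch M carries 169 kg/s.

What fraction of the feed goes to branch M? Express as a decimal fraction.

Fraction to M = 169/446 = 0.3789.

0.379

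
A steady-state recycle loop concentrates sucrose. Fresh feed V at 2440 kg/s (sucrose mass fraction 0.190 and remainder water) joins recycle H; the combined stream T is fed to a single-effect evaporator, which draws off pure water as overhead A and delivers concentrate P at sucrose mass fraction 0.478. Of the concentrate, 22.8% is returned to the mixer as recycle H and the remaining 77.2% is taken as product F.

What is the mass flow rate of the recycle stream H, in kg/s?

286.4 kg/s

Overall sucrose balance (none leaves overhead): sucrose in fresh feed = sucrose in product, i.e. 2440×0.190 = (1−0.228)·P·0.478.
P = 463.6/(0.478×0.772) = 1256.3 kg/s.
Recycle H = 0.228×1256.3 = 286.44 kg/s.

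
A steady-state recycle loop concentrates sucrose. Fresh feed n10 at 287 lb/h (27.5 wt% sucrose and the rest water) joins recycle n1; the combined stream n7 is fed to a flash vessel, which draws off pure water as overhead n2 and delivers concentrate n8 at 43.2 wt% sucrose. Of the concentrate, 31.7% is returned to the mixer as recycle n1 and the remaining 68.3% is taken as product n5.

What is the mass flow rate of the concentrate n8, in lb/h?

267.5 lb/h

Overall sucrose balance (none leaves overhead): sucrose in fresh feed = sucrose in product, i.e. 287×0.275 = (1−0.317)·n8·0.432.
n8 = 78.925/(0.432×0.683) = 267.49 lb/h.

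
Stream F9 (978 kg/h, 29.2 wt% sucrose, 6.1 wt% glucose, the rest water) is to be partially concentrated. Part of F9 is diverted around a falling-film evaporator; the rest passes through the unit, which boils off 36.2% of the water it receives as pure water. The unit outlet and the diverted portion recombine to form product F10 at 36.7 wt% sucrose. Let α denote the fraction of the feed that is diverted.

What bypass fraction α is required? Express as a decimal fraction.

All 978×0.292 = 285.58 kg/h of sucrose reaches F10, so F10 = 285.58/0.367 = 778.14 kg/h and vapour = 199.86 kg/h.
The evaporator receives (1−α)·978 of feed at 0.647 water and removes 0.362 of that water:
0.362×0.647×(1−α)×978 = 199.86
(1−α) = 199.86/229.06 = 0.8725;  α = 0.1275.

0.127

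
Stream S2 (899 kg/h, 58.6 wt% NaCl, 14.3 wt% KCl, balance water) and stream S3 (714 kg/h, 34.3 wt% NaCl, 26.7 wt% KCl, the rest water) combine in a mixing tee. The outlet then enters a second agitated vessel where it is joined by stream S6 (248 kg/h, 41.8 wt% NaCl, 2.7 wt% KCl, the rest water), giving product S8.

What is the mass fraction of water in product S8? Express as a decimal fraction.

Overall, product flow = 1861 kg/h.
water in = 899×0.271 + 714×0.390 + 248×0.555 = 659.73 kg/h.
water fraction in S8 = 0.355.

0.355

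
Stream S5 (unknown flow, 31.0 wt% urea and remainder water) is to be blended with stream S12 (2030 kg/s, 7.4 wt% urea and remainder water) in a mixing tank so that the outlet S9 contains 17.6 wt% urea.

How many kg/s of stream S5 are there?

Let S5 be the unknown flow. Total out = 2030 + S5.
urea balance: 150.22 + 0.310·S5 = 0.176·(2030 + S5)
(0.310 − 0.176)·S5 = 0.176×2030 − 150.22 = 207.06
S5 = 207.06 / 0.134 = 1545.2 kg/s

1545 kg/s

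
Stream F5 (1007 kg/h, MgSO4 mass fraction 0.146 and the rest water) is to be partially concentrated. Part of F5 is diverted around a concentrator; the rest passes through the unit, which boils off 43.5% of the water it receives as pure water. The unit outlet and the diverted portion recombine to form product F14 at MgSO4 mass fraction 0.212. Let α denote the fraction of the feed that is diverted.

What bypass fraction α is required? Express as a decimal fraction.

All 1007×0.146 = 147.02 kg/h of MgSO4 reaches F14, so F14 = 147.02/0.212 = 693.5 kg/h and vapour = 313.5 kg/h.
The evaporator receives (1−α)·1007 of feed at 0.854 water and removes 0.435 of that water:
0.435×0.854×(1−α)×1007 = 313.5
(1−α) = 313.5/374.09 = 0.8380;  α = 0.1620.

0.162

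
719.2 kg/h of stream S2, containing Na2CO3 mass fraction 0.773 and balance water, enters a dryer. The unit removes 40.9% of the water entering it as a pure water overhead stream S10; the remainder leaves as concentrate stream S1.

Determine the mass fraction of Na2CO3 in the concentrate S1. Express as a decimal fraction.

Na2CO3 is not removed: 719.2×0.773 = 555.94 kg/h of Na2CO3 enters S1.
water entering = 719.2×0.227 = 163.26 kg/h; overhead removed = 0.409×163.26 = 66.773 kg/h.
Concentrate = 719.2 − 66.773 = 652.43 kg/h.
Mass fraction = 555.94/652.43 = 0.852.

0.852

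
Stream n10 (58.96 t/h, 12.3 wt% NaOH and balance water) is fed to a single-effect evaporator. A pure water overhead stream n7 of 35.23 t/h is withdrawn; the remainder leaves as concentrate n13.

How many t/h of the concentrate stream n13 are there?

23.73 t/h

Concentrate = 58.96 − 35.23 = 23.73 t/h.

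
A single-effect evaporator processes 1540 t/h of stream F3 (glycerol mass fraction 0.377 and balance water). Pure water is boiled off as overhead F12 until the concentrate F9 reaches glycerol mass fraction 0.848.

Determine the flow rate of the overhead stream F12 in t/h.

glycerol is conserved: 1540×0.377 = 580.58 t/h all reports to the concentrate.
Concentrate = 580.58/(target fraction) = 684.65 t/h.
Overhead = 1540 − 684.65 = 855.35 t/h.

855.4 t/h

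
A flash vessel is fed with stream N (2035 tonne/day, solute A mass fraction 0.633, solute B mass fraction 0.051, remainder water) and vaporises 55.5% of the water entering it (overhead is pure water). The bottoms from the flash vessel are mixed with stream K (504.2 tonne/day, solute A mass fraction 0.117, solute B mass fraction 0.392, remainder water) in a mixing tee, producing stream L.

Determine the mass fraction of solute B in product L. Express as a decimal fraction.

0.138

Vapour removed = 0.555×0.316×2035 = 356.9 tonne/day; concentrate = 1678.1 tonne/day.
solute B reaching the mixer = 103.78 (from concentrate) + 504.2×0.392 = 301.43 tonne/day.
Product flow = 1678.1 + 504.2 = 2182.3 tonne/day; solute B fraction = 0.138.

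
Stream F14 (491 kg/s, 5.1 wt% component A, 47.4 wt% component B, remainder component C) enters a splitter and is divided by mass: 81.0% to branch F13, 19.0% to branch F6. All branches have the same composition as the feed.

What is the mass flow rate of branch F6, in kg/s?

93.29 kg/s

Branch F6 flow = 0.190×491 = 93.29 kg/s.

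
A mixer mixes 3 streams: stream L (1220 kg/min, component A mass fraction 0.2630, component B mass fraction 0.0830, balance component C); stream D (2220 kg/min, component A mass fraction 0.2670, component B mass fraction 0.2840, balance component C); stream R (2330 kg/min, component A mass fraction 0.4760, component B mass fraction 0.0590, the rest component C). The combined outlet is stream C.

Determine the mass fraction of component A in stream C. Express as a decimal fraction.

0.3506

Total flow out = 1220 + 2220 + 2330 = 5770 kg/min.
component A in = 1220×0.263 + 2220×0.267 + 2330×0.476 = 2022.7 kg/min.
component A mass fraction in C = 2022.7/5770 = 0.3506.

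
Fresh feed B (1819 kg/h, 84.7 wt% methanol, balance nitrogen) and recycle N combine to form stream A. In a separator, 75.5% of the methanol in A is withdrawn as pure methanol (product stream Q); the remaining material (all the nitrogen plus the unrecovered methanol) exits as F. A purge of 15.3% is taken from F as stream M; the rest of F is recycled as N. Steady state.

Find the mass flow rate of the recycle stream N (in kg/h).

1944 kg/h

nitrogen enters only via B and leaves only via the purge: 1819×0.153 = 0.153×(nitrogen in F), and the separator passes all nitrogen, so nitrogen in A = nitrogen in F = 1819 kg/h.
methanol in A: m_A = 1819×0.847 + (1−0.153)·(1−0.755)·m_A, so m_A = 1540.7/0.7925 = 1944.1 kg/h.
F = (1−0.755)×1944.1 + 1819 = 2295.3 kg/h.
Recycle N = (1−0.153)×2295.3 = 1944.1 kg/h.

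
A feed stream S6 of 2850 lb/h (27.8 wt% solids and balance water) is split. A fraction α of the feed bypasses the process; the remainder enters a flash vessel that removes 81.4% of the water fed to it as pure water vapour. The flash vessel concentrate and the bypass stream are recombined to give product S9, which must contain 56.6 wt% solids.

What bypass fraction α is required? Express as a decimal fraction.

0.134

All 2850×0.278 = 792.3 lb/h of solids reaches S9, so S9 = 792.3/0.566 = 1399.8 lb/h and vapour = 1450.2 lb/h.
The evaporator receives (1−α)·2850 of feed at 0.722 water and removes 0.814 of that water:
0.814×0.722×(1−α)×2850 = 1450.2
(1−α) = 1450.2/1675 = 0.8658;  α = 0.1342.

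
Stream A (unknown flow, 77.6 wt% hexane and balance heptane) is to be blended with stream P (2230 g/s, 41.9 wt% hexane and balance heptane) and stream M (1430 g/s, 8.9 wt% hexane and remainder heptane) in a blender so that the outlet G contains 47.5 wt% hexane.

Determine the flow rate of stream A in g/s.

2249 g/s

Let A be the unknown flow. Total out = 3660 + A.
hexane balance: 1061.6 + 0.776·A = 0.475·(3660 + A)
(0.776 − 0.475)·A = 0.475×3660 − 1061.6 = 676.86
A = 676.86 / 0.301 = 2248.7 g/s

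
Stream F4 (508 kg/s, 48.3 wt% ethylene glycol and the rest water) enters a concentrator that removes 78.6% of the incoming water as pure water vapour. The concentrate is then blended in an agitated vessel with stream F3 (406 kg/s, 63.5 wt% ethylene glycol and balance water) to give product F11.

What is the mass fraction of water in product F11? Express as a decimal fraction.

Vapour removed = 0.786×0.517×508 = 206.43 kg/s; concentrate = 301.57 kg/s.
water reaching the mixer = 56.204 (from concentrate) + 406×0.365 = 204.39 kg/s.
Product flow = 301.57 + 406 = 707.57 kg/s; water fraction = 0.2889.

0.2889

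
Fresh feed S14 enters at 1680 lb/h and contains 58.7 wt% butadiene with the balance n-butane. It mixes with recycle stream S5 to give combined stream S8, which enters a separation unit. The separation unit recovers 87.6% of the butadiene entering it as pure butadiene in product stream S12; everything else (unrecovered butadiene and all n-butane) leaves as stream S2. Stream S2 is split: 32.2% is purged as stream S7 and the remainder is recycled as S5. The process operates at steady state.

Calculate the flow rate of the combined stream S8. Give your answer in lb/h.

3231 lb/h

n-butane enters only via S14 and leaves only via the purge: 1680×0.413 = 0.322×(n-butane in S2), and the separation unit passes all n-butane, so n-butane in S8 = n-butane in S2 = 2154.8 lb/h.
butadiene in S8: m_A = 1680×0.587 + (1−0.322)·(1−0.876)·m_A, so m_A = 986.16/0.9159 = 1076.7 lb/h.
S8 = 1076.7 + 2154.8 = 3231.5 lb/h.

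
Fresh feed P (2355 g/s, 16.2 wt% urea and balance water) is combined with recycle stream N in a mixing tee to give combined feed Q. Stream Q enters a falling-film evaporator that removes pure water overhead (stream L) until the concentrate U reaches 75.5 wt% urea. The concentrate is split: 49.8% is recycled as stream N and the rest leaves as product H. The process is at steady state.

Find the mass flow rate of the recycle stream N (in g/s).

Overall urea balance (none leaves overhead): urea in fresh feed = urea in product, i.e. 2355×0.162 = (1−0.498)·U·0.755.
U = 381.51/(0.755×0.502) = 1006.6 g/s.
Recycle N = 0.498×1006.6 = 501.28 g/s.

501.3 g/s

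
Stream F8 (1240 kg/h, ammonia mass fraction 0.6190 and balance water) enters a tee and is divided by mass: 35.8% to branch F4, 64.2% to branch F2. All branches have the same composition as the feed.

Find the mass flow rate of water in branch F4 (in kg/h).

Branch F4 total = 0.358×1240 = 443.92 kg/h.
water in F4 = 0.381×443.92 = 169.13 kg/h.

169.1 kg/h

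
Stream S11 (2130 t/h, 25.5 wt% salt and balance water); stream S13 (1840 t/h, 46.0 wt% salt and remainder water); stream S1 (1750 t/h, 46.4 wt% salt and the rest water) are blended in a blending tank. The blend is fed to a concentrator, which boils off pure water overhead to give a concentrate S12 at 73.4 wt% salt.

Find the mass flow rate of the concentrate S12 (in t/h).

salt entering = 2130×0.255 + 1840×0.460 + 1750×0.464 = 2201.6 t/h.
All salt reports to S12, so S12 = 2201.6/0.734 = 2999.4 t/h.

2999 t/h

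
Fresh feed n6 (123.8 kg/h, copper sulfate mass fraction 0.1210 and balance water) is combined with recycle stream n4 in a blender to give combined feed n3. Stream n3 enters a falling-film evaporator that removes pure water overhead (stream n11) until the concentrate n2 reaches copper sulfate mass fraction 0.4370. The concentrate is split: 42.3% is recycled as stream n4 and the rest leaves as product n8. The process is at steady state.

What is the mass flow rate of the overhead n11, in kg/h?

Overall copper sulfate balance (none leaves overhead): copper sulfate in fresh feed = copper sulfate in product, i.e. 123.8×0.121 = (1−0.423)·n2·0.437.
n2 = 14.98/(0.437×0.577) = 59.409 kg/h.
Recycle n4 = 0.423×59.409 = 25.13 kg/h.
Combined feed n3 = 123.8 + 25.13 = 148.93 kg/h.
Overhead n11 = n3 − n2 = 148.93 − 59.409 = 89.521 kg/h.

89.52 kg/h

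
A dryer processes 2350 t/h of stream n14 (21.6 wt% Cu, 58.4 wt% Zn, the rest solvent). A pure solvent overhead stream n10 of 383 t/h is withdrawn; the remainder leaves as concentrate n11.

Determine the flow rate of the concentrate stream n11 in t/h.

1967 t/h

Concentrate = 2350 − 383 = 1967 t/h.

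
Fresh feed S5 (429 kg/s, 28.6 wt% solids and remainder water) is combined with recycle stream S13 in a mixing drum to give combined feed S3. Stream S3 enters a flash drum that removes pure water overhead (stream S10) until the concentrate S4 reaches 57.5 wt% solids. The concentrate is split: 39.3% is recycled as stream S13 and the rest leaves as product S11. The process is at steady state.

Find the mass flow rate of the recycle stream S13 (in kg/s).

138.2 kg/s

Overall solids balance (none leaves overhead): solids in fresh feed = solids in product, i.e. 429×0.286 = (1−0.393)·S4·0.575.
S4 = 122.69/(0.575×0.607) = 351.53 kg/s.
Recycle S13 = 0.393×351.53 = 138.15 kg/s.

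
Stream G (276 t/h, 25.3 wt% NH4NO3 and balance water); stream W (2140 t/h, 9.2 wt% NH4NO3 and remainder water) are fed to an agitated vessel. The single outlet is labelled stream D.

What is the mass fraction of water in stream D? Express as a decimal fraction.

0.890

Total flow out = 276 + 2140 = 2416 t/h.
water in = 276×0.747 + 2140×0.908 = 2149.3 t/h.
water mass fraction in D = 2149.3/2416 = 0.890.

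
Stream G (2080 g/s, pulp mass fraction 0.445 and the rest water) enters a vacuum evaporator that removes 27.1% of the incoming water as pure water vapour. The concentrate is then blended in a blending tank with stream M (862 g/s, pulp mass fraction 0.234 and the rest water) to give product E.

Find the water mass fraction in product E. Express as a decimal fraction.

Vapour removed = 0.271×0.555×2080 = 312.84 g/s; concentrate = 1767.2 g/s.
water reaching the mixer = 841.56 (from concentrate) + 862×0.766 = 1501.8 g/s.
Product flow = 1767.2 + 862 = 2629.2 g/s; water fraction = 0.571.

0.571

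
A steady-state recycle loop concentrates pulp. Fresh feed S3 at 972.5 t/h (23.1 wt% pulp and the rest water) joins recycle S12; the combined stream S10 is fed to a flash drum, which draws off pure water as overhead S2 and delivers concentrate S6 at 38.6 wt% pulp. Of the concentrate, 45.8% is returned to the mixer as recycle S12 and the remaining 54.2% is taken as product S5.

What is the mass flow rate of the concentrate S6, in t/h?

Overall pulp balance (none leaves overhead): pulp in fresh feed = pulp in product, i.e. 972.5×0.231 = (1−0.458)·S6·0.386.
S6 = 224.65/(0.386×0.542) = 1073.8 t/h.

1074 t/h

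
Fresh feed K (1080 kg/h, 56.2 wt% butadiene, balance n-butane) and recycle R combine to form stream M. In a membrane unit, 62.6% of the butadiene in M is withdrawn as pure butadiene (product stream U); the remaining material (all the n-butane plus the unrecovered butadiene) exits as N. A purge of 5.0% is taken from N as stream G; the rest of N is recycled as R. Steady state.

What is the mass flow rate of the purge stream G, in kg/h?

n-butane enters only via K and leaves only via the purge: 1080×0.438 = 0.050×(n-butane in N), and the membrane unit passes all n-butane, so n-butane in M = n-butane in N = 9460.8 kg/h.
butadiene in M: m_A = 1080×0.562 + (1−0.050)·(1−0.626)·m_A, so m_A = 606.96/0.6447 = 941.46 kg/h.
N = (1−0.626)×941.46 + 9460.8 = 9812.9 kg/h.
Purge G = 0.050×9812.9 = 490.65 kg/h.

490.6 kg/h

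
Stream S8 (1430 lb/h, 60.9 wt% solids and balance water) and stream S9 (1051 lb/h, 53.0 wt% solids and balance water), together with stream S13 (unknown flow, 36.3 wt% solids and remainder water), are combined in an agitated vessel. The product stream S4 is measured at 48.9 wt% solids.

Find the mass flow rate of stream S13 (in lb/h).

Let S13 be the unknown flow. Total out = 2481 + S13.
solids balance: 1427.9 + 0.363·S13 = 0.489·(2481 + S13)
(0.363 − 0.489)·S13 = 0.489×2481 − 1427.9 = -214.69
S13 = -214.69 / -0.126 = 1703.9 lb/h

1704 lb/h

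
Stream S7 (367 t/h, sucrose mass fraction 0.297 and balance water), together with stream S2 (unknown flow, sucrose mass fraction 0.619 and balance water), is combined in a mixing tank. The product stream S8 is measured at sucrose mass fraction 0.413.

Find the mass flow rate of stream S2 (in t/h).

Let S2 be the unknown flow. Total out = 367 + S2.
sucrose balance: 109 + 0.619·S2 = 0.413·(367 + S2)
(0.619 − 0.413)·S2 = 0.413×367 − 109 = 42.572
S2 = 42.572 / 0.206 = 206.66 t/h

206.7 t/h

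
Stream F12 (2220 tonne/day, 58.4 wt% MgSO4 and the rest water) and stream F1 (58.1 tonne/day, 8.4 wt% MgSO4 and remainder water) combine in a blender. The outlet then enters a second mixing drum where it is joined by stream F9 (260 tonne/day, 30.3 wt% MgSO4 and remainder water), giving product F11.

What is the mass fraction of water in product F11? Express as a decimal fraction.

0.4562

Overall, product flow = 2538.1 tonne/day.
water in = 2220×0.416 + 58.1×0.916 + 260×0.697 = 1158 tonne/day.
water fraction in F11 = 0.4562.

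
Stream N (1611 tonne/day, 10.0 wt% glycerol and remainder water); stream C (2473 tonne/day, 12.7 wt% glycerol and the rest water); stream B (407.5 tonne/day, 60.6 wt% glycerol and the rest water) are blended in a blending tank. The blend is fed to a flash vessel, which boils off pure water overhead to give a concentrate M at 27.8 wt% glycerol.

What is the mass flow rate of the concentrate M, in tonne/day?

glycerol entering = 1611×0.100 + 2473×0.127 + 407.5×0.606 = 722.12 tonne/day.
All glycerol reports to M, so M = 722.12/0.278 = 2597.5 tonne/day.

2598 tonne/day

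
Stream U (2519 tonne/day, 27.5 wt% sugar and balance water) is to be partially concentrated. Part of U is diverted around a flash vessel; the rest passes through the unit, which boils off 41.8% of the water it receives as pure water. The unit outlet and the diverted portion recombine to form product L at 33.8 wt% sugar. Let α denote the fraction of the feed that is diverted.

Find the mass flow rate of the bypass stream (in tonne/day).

969.7 tonne/day

All 2519×0.275 = 692.73 tonne/day of sugar reaches L, so L = 692.73/0.338 = 2049.5 tonne/day and vapour = 469.52 tonne/day.
The evaporator receives (1−α)·2519 of feed at 0.725 water and removes 0.418 of that water:
0.418×0.725×(1−α)×2519 = 469.52
(1−α) = 469.52/763.38 = 0.6150;  α = 0.3850.
Bypass flow = 0.3850×2519 = 969.69 tonne/day.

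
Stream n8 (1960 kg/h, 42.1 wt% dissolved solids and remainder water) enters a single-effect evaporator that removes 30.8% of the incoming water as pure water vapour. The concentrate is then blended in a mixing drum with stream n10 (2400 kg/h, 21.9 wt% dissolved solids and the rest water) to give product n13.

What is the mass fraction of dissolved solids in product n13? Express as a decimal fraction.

0.3368

Vapour removed = 0.308×0.579×1960 = 349.53 kg/h; concentrate = 1610.5 kg/h.
dissolved solids reaching the mixer = 825.16 (from concentrate) + 2400×0.219 = 1350.8 kg/h.
Product flow = 1610.5 + 2400 = 4010.5 kg/h; dissolved solids fraction = 0.3368.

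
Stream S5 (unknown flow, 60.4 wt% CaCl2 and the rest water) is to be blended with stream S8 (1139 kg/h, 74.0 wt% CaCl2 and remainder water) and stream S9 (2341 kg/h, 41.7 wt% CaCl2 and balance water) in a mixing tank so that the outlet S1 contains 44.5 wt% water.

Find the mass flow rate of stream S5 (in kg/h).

2293 kg/h

Let S5 be the unknown flow. Total out = 3480 + S5.
water balance: 1660.9 + 0.396·S5 = 0.445·(3480 + S5)
(0.396 − 0.445)·S5 = 0.445×3480 − 1660.9 = -112.34
S5 = -112.34 / -0.049 = 2292.7 kg/h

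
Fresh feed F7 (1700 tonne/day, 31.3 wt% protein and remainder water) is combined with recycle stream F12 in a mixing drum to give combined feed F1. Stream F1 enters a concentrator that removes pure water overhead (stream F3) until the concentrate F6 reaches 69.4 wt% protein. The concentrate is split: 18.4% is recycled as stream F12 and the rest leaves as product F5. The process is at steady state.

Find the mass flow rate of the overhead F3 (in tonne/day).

Overall protein balance (none leaves overhead): protein in fresh feed = protein in product, i.e. 1700×0.313 = (1−0.184)·F6·0.694.
F6 = 532.1/(0.694×0.816) = 939.6 tonne/day.
Recycle F12 = 0.184×939.6 = 172.89 tonne/day.
Combined feed F1 = 1700 + 172.89 = 1872.9 tonne/day.
Overhead F3 = F1 − F6 = 1872.9 − 939.6 = 933.29 tonne/day.

933.3 tonne/day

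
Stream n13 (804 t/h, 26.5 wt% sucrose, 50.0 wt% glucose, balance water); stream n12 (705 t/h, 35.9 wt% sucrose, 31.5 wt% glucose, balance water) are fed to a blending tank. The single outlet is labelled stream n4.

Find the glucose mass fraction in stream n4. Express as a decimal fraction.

Total flow out = 804 + 705 = 1509 t/h.
glucose in = 804×0.500 + 705×0.315 = 624.08 t/h.
glucose mass fraction in n4 = 624.08/1509 = 0.4136.

0.4136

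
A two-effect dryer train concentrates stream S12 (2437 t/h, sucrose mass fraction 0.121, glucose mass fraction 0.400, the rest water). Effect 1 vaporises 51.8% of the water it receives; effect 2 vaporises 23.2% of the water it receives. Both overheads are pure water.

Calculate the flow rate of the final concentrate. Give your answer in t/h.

1702 t/h

water in feed = 2437×0.479 = 1167.3 t/h.
After stage 1: water left = (1−0.518)×1167.3 = 562.65; stream total = 1832.3 t/h.
After stage 2: water left = (1−0.232)×562.65 = 432.11; final concentrate = 1701.8 t/h.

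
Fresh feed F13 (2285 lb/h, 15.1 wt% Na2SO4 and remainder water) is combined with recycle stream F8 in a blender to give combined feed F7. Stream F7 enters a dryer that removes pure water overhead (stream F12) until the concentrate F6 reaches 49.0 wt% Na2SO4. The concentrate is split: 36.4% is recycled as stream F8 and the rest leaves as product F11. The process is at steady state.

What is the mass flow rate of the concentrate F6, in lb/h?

1107 lb/h

Overall Na2SO4 balance (none leaves overhead): Na2SO4 in fresh feed = Na2SO4 in product, i.e. 2285×0.151 = (1−0.364)·F6·0.490.
F6 = 345.03/(0.490×0.636) = 1107.2 lb/h.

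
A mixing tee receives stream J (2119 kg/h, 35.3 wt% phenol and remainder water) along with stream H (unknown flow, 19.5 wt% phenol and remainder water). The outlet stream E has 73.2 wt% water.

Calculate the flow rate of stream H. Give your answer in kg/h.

2467 kg/h

Let H be the unknown flow. Total out = 2119 + H.
water balance: 1371 + 0.805·H = 0.732·(2119 + H)
(0.805 − 0.732)·H = 0.732×2119 − 1371 = 180.12
H = 180.12 / 0.073 = 2467.3 kg/h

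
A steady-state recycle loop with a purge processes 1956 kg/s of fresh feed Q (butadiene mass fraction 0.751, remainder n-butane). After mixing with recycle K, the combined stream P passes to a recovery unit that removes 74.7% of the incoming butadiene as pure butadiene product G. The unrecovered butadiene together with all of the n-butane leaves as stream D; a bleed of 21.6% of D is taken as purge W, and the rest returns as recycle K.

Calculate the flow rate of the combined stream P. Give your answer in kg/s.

4087 kg/s

n-butane enters only via Q and leaves only via the purge: 1956×0.249 = 0.216×(n-butane in D), and the recovery unit passes all n-butane, so n-butane in P = n-butane in D = 2254.8 kg/s.
butadiene in P: m_A = 1956×0.751 + (1−0.216)·(1−0.747)·m_A, so m_A = 1469/0.8016 = 1832.4 kg/s.
P = 1832.4 + 2254.8 = 4087.3 kg/s.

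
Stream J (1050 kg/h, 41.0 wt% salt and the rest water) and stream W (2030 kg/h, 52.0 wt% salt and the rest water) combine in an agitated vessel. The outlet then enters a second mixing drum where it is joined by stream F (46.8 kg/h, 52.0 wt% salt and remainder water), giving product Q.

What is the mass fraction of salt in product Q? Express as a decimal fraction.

Overall, product flow = 3126.8 kg/h.
salt in = 1050×0.410 + 2030×0.520 + 46.8×0.520 = 1510.4 kg/h.
salt fraction in Q = 0.483.

0.483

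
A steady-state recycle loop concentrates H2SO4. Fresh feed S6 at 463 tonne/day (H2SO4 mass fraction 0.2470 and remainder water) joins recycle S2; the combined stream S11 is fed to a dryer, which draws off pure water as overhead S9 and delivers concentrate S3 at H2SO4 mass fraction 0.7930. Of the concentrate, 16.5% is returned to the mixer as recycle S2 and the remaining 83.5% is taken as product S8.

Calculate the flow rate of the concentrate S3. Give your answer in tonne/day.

172.7 tonne/day

Overall H2SO4 balance (none leaves overhead): H2SO4 in fresh feed = H2SO4 in product, i.e. 463×0.247 = (1−0.165)·S3·0.793.
S3 = 114.36/(0.793×0.835) = 172.71 tonne/day.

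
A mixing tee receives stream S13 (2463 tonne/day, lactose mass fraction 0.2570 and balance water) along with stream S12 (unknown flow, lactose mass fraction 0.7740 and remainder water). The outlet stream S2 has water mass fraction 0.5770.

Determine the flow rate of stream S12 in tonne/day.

Let S12 be the unknown flow. Total out = 2463 + S12.
water balance: 1830 + 0.226·S12 = 0.577·(2463 + S12)
(0.226 − 0.577)·S12 = 0.577×2463 − 1830 = -408.86
S12 = -408.86 / -0.351 = 1164.8 tonne/day

1165 tonne/day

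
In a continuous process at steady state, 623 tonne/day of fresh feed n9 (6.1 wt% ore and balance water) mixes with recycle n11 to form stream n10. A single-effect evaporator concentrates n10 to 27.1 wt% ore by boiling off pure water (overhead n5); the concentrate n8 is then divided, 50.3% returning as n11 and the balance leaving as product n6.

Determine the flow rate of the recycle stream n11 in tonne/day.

141.9 tonne/day

Overall ore balance (none leaves overhead): ore in fresh feed = ore in product, i.e. 623×0.061 = (1−0.503)·n8·0.271.
n8 = 38.003/(0.271×0.497) = 282.16 tonne/day.
Recycle n11 = 0.503×282.16 = 141.93 tonne/day.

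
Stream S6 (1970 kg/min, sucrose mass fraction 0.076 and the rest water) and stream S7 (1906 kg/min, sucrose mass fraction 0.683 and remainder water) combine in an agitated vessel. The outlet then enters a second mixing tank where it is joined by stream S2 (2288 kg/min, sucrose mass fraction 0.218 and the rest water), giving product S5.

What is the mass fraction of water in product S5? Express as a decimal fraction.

0.684

Overall, product flow = 6164 kg/min.
water in = 1970×0.924 + 1906×0.317 + 2288×0.782 = 4213.7 kg/min.
water fraction in S5 = 0.684.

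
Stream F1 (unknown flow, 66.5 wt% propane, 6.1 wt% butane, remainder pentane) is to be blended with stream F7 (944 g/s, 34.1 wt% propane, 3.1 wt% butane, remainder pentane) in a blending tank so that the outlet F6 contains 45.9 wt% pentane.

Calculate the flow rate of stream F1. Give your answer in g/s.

Let F1 be the unknown flow. Total out = 944 + F1.
pentane balance: 592.83 + 0.274·F1 = 0.459·(944 + F1)
(0.274 − 0.459)·F1 = 0.459×944 − 592.83 = -159.54
F1 = -159.54 / -0.185 = 862.36 g/s

862.4 g/s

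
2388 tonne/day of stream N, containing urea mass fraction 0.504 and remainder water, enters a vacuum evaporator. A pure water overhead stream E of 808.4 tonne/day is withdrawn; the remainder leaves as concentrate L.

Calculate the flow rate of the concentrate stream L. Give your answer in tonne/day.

Concentrate = 2388 − 808.4 = 1579.6 tonne/day.

1580 tonne/day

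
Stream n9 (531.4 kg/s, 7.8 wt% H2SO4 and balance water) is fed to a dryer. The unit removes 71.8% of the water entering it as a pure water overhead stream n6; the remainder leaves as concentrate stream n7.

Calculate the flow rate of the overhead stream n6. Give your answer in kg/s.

351.8 kg/s

water entering = 531.4×0.922 = 489.95 kg/s; overhead removed = 0.718×489.95 = 351.78 kg/s.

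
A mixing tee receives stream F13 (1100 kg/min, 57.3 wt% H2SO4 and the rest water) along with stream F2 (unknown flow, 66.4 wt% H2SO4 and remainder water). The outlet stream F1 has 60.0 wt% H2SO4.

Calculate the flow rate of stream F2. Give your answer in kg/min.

464.1 kg/min

Let F2 be the unknown flow. Total out = 1100 + F2.
H2SO4 balance: 630.3 + 0.664·F2 = 0.600·(1100 + F2)
(0.664 − 0.600)·F2 = 0.600×1100 − 630.3 = 29.7
F2 = 29.7 / 0.064 = 464.06 kg/min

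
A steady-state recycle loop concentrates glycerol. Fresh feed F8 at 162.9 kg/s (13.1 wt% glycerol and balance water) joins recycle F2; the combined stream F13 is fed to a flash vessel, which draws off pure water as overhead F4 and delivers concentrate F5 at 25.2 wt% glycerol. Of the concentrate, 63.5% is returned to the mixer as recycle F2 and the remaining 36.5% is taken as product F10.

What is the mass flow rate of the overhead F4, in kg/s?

78.22 kg/s

Overall glycerol balance (none leaves overhead): glycerol in fresh feed = glycerol in product, i.e. 162.9×0.131 = (1−0.635)·F5·0.252.
F5 = 21.34/(0.252×0.365) = 232.01 kg/s.
Recycle F2 = 0.635×232.01 = 147.32 kg/s.
Combined feed F13 = 162.9 + 147.32 = 310.22 kg/s.
Overhead F4 = F13 − F5 = 310.22 − 232.01 = 78.218 kg/s.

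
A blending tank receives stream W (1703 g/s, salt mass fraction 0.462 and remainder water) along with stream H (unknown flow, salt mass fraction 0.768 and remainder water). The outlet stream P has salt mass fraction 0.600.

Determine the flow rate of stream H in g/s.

1399 g/s

Let H be the unknown flow. Total out = 1703 + H.
salt balance: 786.79 + 0.768·H = 0.600·(1703 + H)
(0.768 − 0.600)·H = 0.600×1703 − 786.79 = 235.01
H = 235.01 / 0.168 = 1398.9 g/s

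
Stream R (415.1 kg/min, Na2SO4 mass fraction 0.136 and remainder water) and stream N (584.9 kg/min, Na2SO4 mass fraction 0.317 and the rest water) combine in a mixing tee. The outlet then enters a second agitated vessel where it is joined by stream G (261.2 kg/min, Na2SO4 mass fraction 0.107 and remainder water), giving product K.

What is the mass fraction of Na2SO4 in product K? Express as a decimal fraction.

0.214

Overall, product flow = 1261.2 kg/min.
Na2SO4 in = 415.1×0.136 + 584.9×0.317 + 261.2×0.107 = 269.82 kg/min.
Na2SO4 fraction in K = 0.214.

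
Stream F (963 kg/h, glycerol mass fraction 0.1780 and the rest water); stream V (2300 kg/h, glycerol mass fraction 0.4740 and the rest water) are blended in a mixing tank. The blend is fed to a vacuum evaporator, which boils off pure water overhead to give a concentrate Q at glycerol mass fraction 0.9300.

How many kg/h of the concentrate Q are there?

1357 kg/h

glycerol entering = 963×0.178 + 2300×0.474 = 1261.6 kg/h.
All glycerol reports to Q, so Q = 1261.6/0.930 = 1356.6 kg/h.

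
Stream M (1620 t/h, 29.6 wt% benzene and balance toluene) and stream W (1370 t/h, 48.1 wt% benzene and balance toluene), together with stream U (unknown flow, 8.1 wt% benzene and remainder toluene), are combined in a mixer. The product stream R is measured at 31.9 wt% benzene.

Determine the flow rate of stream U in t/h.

Let U be the unknown flow. Total out = 2990 + U.
benzene balance: 1138.5 + 0.081·U = 0.319·(2990 + U)
(0.081 − 0.319)·U = 0.319×2990 − 1138.5 = -184.68
U = -184.68 / -0.238 = 775.97 t/h

776 t/h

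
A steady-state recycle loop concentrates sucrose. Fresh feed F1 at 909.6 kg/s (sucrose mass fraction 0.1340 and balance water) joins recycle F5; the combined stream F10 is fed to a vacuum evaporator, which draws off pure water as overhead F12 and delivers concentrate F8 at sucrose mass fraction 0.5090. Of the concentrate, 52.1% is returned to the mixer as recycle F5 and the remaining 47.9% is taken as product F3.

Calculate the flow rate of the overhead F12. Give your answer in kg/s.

Overall sucrose balance (none leaves overhead): sucrose in fresh feed = sucrose in product, i.e. 909.6×0.134 = (1−0.521)·F8·0.509.
F8 = 121.89/(0.509×0.479) = 499.92 kg/s.
Recycle F5 = 0.521×499.92 = 260.46 kg/s.
Combined feed F10 = 909.6 + 260.46 = 1170.1 kg/s.
Overhead F12 = F10 − F8 = 1170.1 − 499.92 = 670.14 kg/s.

670.1 kg/s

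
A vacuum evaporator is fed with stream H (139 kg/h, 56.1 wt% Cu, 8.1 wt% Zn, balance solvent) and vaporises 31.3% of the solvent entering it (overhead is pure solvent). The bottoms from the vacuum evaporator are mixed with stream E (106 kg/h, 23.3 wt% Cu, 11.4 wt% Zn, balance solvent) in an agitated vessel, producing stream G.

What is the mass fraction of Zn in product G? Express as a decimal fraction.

Vapour removed = 0.313×0.358×139 = 15.576 kg/h; concentrate = 123.42 kg/h.
Zn reaching the mixer = 11.259 (from concentrate) + 106×0.114 = 23.343 kg/h.
Product flow = 123.42 + 106 = 229.42 kg/h; Zn fraction = 0.1017.

0.1017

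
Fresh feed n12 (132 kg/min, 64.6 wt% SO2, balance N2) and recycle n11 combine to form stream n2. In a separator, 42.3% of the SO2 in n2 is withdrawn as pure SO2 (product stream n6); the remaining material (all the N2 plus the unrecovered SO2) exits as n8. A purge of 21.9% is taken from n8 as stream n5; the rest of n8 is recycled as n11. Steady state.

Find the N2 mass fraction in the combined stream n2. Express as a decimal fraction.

N2 enters only via n12 and leaves only via the purge: 132×0.354 = 0.219×(N2 in n8), and the separator passes all N2, so N2 in n2 = N2 in n8 = 213.37 kg/min.
SO2 in n2: m_A = 132×0.646 + (1−0.219)·(1−0.423)·m_A, so m_A = 85.272/0.5494 = 155.22 kg/min.
n2 = 155.22 + 213.37 = 368.59 kg/min.
N2 fraction in n2 = 213.37/368.59 = 0.5789.

0.5789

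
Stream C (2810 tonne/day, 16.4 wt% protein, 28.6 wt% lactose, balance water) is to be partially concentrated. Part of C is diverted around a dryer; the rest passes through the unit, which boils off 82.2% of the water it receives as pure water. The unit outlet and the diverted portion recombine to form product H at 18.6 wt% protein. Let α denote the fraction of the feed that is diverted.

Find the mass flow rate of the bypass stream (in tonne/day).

All 2810×0.164 = 460.84 tonne/day of protein reaches H, so H = 460.84/0.186 = 2477.6 tonne/day and vapour = 332.37 tonne/day.
The evaporator receives (1−α)·2810 of feed at 0.550 water and removes 0.822 of that water:
0.822×0.550×(1−α)×2810 = 332.37
(1−α) = 332.37/1270.4 = 0.2616;  α = 0.7384.
Bypass flow = 0.7384×2810 = 2074.8 tonne/day.

2075 tonne/day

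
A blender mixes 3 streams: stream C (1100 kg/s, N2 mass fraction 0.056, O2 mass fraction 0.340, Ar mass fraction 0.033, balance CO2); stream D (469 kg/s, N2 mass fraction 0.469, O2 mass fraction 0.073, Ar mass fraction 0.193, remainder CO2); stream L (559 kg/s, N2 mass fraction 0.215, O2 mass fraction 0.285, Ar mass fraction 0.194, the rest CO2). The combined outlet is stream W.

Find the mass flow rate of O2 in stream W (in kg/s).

O2 out = O2 in = 1100×0.340 + 469×0.073 + 559×0.285 = 567.55 kg/s.

567.6 kg/s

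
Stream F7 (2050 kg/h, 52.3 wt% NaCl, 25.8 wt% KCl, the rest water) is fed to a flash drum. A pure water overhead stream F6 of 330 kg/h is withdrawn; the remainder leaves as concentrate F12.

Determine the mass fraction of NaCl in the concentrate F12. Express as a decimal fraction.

NaCl is not removed: 2050×0.523 = 1072.2 kg/h of NaCl enters F12.
Concentrate = 2050 − 330 = 1720 kg/h.
Mass fraction = 1072.2/1720 = 0.623.

0.623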